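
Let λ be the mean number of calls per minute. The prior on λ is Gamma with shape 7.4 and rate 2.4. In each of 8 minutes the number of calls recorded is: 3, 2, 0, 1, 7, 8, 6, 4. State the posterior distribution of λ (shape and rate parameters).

The Poisson likelihood adds the total count to the shape and the number of exposure periods to the rate. Here ∑xᵢ = 31 and n = 8, so shape 7.4→38.4 and rate 2.4→10.4.

Posterior: Gamma(shape=38.4, rate=10.4)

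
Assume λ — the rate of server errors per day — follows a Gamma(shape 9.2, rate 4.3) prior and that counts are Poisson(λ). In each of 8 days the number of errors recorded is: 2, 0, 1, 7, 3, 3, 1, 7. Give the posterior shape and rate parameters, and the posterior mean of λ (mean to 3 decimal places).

The Poisson likelihood adds the total count to the shape and the number of exposure periods to the rate. Here ∑xᵢ = 24 and n = 8, so shape 9.2→33.2 and rate 4.3→12.3.
Posterior mean = shape/rate = 33.2/12.3 = 2.699.

Posterior: Gamma(shape=33.2, rate=12.3); mean ≈ 2.699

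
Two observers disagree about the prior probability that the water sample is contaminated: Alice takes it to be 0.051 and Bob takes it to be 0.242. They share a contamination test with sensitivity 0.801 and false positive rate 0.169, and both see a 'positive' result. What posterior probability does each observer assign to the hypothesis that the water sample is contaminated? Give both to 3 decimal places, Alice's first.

P('+'|H) = 0.801, P('+'|¬H) = 0.169.
Alice: numerator 0.801·0.051 = 0.040851; evidence = 0.040851+0.169·0.949 = 0.20123; posterior = 0.203.
Bob: numerator 0.801·0.242 = 0.19384; evidence = 0.19384+0.169·0.758 = 0.32194; posterior = 0.602.

Alice: 0.203; Bob: 0.602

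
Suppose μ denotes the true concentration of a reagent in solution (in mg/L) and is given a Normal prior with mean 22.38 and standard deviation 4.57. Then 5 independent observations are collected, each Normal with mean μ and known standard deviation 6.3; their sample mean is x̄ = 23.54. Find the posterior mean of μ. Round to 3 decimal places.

With known σ, the Normal prior is conjugate. Weight on the data is w = (n/σ²)/(n/σ² + 1/τ₀²) = 0.125976/(0.125976+0.0478815) = 0.72459.
Posterior mean = w·x̄ + (1−w)·μ₀ = 0.72459·23.54 + 0.27541·22.38 = 23.221.

Posterior mean ≈ 23.221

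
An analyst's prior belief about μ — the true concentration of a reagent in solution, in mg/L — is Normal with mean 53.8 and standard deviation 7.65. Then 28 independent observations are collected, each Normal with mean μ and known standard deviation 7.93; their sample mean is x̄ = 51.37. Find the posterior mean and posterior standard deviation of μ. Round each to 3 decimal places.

Prior precision 1/τ₀² = 1/7.65² = 0.0170874; data precision n/σ² = 28/7.93² = 0.445258.
Posterior precision = 0.0170874 + 0.445258 = 0.462345, giving posterior SD = 1/√0.462345 = 1.471.
Posterior mean = (0.0170874·53.8 + 0.445258·51.37) / 0.462345 = 51.460.

Posterior mean ≈ 51.460; posterior SD ≈ 1.471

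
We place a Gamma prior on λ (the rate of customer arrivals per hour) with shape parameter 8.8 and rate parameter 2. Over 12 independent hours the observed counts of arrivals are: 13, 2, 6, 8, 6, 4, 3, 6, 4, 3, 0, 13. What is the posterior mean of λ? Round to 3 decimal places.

Posterior mean ≈ 5.486

The Poisson likelihood adds the total count to the shape and the number of exposure periods to the rate. Here ∑xᵢ = 68 and n = 12, so shape 8.8→76.8 and rate 2→14.
Posterior mean = shape/rate = 76.8/14 = 5.486.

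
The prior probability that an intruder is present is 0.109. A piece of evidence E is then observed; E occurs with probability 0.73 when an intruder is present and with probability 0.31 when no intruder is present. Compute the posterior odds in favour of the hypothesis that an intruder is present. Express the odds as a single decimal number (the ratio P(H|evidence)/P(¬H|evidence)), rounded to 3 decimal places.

Posterior odds ≈ 0.288

Prior odds = 0.109/(1−0.109) = 0.12233. In log-odds, ln(0.12233) = -2.1010.
Add log likelihood ratio: ln(2.3548) = 0.85647.
Posterior log-odds = -1.2445, so posterior odds = exp(-1.2445) = 0.28808.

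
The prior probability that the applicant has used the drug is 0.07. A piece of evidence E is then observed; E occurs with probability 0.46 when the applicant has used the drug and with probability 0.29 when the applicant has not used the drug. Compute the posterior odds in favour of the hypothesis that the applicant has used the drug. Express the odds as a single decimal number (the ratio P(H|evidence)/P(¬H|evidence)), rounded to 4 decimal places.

Prior odds = 0.07/(1−0.07) = 0.075269. In log-odds, ln(0.075269) = -2.5867.
Add log likelihood ratio: ln(1.5862) = 0.46135.
Posterior log-odds = -2.1253, so posterior odds = exp(-2.1253) = 0.11939.

Posterior odds ≈ 0.1194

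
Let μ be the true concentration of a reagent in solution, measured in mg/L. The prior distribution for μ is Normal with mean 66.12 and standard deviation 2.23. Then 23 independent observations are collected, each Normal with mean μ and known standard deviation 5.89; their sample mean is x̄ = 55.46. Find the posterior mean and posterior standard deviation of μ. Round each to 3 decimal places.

Prior precision 1/τ₀² = 1/2.23² = 0.201090; data precision n/σ² = 23/5.89² = 0.662975.
Posterior precision = 0.201090 + 0.662975 = 0.864065, giving posterior SD = 1/√0.864065 = 1.076.
Posterior mean = (0.201090·66.12 + 0.662975·55.46) / 0.864065 = 57.941.

Posterior mean ≈ 57.941; posterior SD ≈ 1.076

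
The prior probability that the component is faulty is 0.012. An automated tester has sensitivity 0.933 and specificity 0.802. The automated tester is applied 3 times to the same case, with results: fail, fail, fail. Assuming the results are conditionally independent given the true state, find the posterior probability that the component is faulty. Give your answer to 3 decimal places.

With H the event that the component is faulty, the joint likelihood of the observed sequence is P(data|H) = 0.933·0.933·0.933 = 0.81217 and P(data|¬H) = 0.198·0.198·0.198 = 0.0077624.
Bayes: P(H|data) = 0.012·0.81217 / (0.012·0.81217 + 0.988·0.0077624) = 0.0097460/0.017415 = 0.5596.

Posterior P(H) ≈ 0.560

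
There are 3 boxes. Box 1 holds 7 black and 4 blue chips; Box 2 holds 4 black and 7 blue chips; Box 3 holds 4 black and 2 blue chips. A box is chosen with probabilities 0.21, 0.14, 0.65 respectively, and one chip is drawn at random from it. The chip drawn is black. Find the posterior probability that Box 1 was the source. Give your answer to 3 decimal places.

Tabulate prior·likelihood by source: [1] prior 0.21, lik 0.6364, product 0.1336; [2] prior 0.14, lik 0.3636, product 0.05091; [3] prior 0.65, lik 0.6667, product 0.4333.
Normalizing constant = 0.61788; the posterior for Box 1 is its product over the sum, 0.1336/0.61788 = 0.216.

Posterior probability ≈ 0.216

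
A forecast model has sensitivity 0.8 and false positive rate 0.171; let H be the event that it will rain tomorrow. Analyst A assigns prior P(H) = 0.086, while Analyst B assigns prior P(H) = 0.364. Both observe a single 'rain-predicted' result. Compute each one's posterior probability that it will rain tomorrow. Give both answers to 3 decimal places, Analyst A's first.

Analyst A: 0.306; Analyst B: 0.728

P('+'|H) = 0.8, P('+'|¬H) = 0.171.
Analyst A: numerator 0.8·0.086 = 0.068800; evidence = 0.068800+0.171·0.914 = 0.22509; posterior = 0.306.
Analyst B: numerator 0.8·0.364 = 0.29120; evidence = 0.29120+0.171·0.636 = 0.39996; posterior = 0.728.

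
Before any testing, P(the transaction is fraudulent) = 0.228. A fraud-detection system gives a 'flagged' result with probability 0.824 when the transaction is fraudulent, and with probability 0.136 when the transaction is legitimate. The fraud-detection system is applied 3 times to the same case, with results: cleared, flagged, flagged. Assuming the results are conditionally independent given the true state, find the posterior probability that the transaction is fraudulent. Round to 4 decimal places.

Posterior P(H) ≈ 0.6883

Let H be the event that the transaction is fraudulent; start with P(H) = 0.228. P('flagged'|H) = 0.824, P('flagged'|¬H) = 0.136.
Update on result 1 ('cleared'): P(H) ← 0.176·0.2280 / (0.176·0.2280 + 0.864·0.7720) = 0.040128/0.70714 = 0.0567.
Update on result 2 ('flagged'): P(H) ← 0.824·0.0567 / (0.824·0.0567 + 0.136·0.9433) = 0.046760/0.17504 = 0.2671.
Update on result 3 ('flagged'): P(H) ← 0.824·0.2671 / (0.824·0.2671 + 0.136·0.7329) = 0.22012/0.31979 = 0.6883.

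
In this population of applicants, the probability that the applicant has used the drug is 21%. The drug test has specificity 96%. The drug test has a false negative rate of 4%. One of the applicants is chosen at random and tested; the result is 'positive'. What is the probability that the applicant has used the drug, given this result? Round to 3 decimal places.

Write H for 'the applicant has used the drug'. Prior odds H:¬H = 0.21/0.79 = 0.26582. For the 'positive' outcome, the likelihood ratio is 0.96/0.04 = 24.000.
Posterior odds = 0.26582 × 24.000 = 6.3797, so P(H|E) = 6.3797/(1+6.3797) = 0.864.

P(H | E) ≈ 0.864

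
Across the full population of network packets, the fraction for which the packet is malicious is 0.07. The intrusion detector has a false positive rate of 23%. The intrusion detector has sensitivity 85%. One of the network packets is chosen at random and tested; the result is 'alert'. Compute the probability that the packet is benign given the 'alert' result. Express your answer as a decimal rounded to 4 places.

Write H for 'the packet is malicious'. Prior odds H:¬H = 0.07/0.93 = 0.075269. For the 'alert' outcome, the likelihood ratio is 0.85/0.23 = 3.6957.
Posterior odds = 0.075269 × 3.6957 = 0.27817, so P(H|E) = 0.27817/(1+0.27817) = 0.2176. Then P(¬H|E) = 1 − 0.2176 = 0.7824.

P(¬H | E) ≈ 0.7824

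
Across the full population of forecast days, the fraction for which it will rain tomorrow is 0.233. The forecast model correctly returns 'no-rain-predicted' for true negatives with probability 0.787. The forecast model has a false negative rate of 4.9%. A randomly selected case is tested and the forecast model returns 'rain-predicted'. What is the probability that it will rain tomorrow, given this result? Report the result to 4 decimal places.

Write H for 'it will rain tomorrow'. Prior odds H:¬H = 0.233/0.767 = 0.30378. For the 'rain-predicted' outcome, the likelihood ratio is 0.951/0.213 = 4.4648.
Posterior odds = 0.30378 × 4.4648 = 1.3563, so P(H|E) = 1.3563/(1+1.3563) = 0.5756.

P(H | E) ≈ 0.5756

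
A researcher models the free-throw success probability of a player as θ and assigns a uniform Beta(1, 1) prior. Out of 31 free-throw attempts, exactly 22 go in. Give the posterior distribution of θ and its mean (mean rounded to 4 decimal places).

The binomial likelihood is conjugate to the Beta prior: with 22 successes and 9 failures, the posterior is Beta(1+22, 1+9) = Beta(23, 10).
E[θ | data] = 23/(23+10) = 0.6970.

Posterior: Beta(23, 10); mean ≈ 0.6970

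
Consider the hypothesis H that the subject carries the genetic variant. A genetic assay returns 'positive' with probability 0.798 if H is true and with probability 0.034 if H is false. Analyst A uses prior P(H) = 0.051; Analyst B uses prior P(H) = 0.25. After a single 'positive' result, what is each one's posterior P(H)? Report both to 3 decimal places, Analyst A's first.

Analyst A: 0.558; Analyst B: 0.887

The likelihood ratio for a 'positive' result is 0.798/0.034 = 23.471.
Analyst A: prior odds 0.051/0.949 = 0.053741; posterior odds 1.2613; posterior probability 0.558.
Analyst B: prior odds 0.25/0.75 = 0.33333; posterior odds 7.8235; posterior probability 0.887.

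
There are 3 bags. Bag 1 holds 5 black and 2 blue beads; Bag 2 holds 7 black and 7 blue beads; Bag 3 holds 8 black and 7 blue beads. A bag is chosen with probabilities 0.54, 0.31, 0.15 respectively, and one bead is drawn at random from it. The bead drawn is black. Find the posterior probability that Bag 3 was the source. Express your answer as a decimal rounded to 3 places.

Posterior probability ≈ 0.129

P(black|Bag 1) = 0.7143; P(black|Bag 2) = 0.5; P(black|Bag 3) = 0.5333.
Prior × likelihood for each source: 0.54·0.7143=0.3857, 0.31·0.5=0.1550, 0.15·0.5333=0.08000. Summing gives P(black) = 0.62071.
P(Bag 3 | black) = 0.08000 / 0.62071 = 0.129.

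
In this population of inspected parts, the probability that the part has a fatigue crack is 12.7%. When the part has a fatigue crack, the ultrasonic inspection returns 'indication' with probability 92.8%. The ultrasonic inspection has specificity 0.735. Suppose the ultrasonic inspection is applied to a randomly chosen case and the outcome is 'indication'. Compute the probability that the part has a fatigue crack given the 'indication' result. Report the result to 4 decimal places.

Let H be the event that the part has a fatigue crack. P(H) = 0.127, so P(¬H) = 0.873. With E the 'indication' result, P(E|H) = 0.928 and P(E|¬H) = 0.265.
P(E) = 0.928·0.127 + 0.265·0.873 = 0.11786 + 0.23135 = 0.34920.
By Bayes' theorem, P(H|E) = 0.11786 / 0.34920 = 0.3375.

P(H | E) ≈ 0.3375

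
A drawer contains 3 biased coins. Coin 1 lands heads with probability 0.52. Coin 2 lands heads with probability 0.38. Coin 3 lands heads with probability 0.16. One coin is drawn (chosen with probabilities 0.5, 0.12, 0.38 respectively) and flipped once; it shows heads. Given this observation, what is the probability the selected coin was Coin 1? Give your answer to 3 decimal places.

Tabulate prior·likelihood by source: [1] prior 0.5, lik 0.52, product 0.2600; [2] prior 0.12, lik 0.38, product 0.04560; [3] prior 0.38, lik 0.16, product 0.06080.
Normalizing constant = 0.36640; the posterior for Coin 1 is its product over the sum, 0.2600/0.36640 = 0.710.

Posterior probability ≈ 0.710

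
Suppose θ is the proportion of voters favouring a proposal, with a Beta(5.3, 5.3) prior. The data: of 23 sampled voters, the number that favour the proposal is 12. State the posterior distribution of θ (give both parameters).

Posterior: Beta(17.3, 16.3)

Observing 12 successes and 11 failures updates Beta(5.3, 5.3) by adding the success and failure counts to the two shape parameters: α = 5.3+12 = 17.3, β = 5.3+11 = 16.3.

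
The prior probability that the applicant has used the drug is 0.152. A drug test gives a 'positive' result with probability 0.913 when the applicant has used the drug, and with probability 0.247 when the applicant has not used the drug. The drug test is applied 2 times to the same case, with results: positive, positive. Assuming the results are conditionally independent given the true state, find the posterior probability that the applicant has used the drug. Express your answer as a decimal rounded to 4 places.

Posterior P(H) ≈ 0.7101

With H the event that the applicant has used the drug, the joint likelihood of the observed sequence is P(data|H) = 0.913·0.913 = 0.83357 and P(data|¬H) = 0.247·0.247 = 0.061009.
Bayes: P(H|data) = 0.152·0.83357 / (0.152·0.83357 + 0.848·0.061009) = 0.12670/0.17844 = 0.7101.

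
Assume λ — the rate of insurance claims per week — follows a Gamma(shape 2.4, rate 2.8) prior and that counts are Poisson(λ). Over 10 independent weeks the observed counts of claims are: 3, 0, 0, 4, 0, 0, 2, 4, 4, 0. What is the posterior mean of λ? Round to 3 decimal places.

Posterior mean ≈ 1.516

Total count ∑xᵢ = 17 over n = 10 weeks.
Gamma is conjugate to the Poisson likelihood: posterior is Gamma(shape = 2.4+17 = 19.4, rate = 2.8+10 = 12.8).
Posterior mean = shape/rate = 19.4/12.8 = 1.516.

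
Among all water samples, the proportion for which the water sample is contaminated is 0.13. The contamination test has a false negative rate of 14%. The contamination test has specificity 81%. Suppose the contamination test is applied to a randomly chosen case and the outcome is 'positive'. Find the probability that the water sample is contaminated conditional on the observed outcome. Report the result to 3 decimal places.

P(H | E) ≈ 0.403

Write H for 'the water sample is contaminated'. Prior odds H:¬H = 0.13/0.87 = 0.14943. For the 'positive' outcome, the likelihood ratio is 0.86/0.19 = 4.5263.
Posterior odds = 0.14943 × 4.5263 = 0.67635, so P(H|E) = 0.67635/(1+0.67635) = 0.403.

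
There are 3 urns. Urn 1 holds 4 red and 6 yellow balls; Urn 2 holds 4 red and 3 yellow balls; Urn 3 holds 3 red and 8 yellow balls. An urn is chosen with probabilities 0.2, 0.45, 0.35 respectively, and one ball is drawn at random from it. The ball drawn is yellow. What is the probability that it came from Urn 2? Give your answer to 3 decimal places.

P(yellow|Urn 1) = 0.6; P(yellow|Urn 2) = 0.4286; P(yellow|Urn 3) = 0.7273.
Prior × likelihood for each source: 0.2·0.6=0.1200, 0.45·0.4286=0.1929, 0.35·0.7273=0.2545. Summing gives P(yellow) = 0.56740.
P(Urn 2 | yellow) = 0.1929 / 0.56740 = 0.340.

Posterior probability ≈ 0.340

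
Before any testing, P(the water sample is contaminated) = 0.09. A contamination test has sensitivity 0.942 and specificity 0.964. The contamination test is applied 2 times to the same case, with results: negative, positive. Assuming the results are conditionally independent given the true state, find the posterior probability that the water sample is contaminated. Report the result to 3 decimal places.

With H the event that the water sample is contaminated, the joint likelihood of the observed sequence is P(data|H) = 0.058·0.942 = 0.054636 and P(data|¬H) = 0.964·0.036 = 0.034704.
Bayes: P(H|data) = 0.09·0.054636 / (0.09·0.054636 + 0.91·0.034704) = 0.0049172/0.036498 = 0.1347.

Posterior P(H) ≈ 0.135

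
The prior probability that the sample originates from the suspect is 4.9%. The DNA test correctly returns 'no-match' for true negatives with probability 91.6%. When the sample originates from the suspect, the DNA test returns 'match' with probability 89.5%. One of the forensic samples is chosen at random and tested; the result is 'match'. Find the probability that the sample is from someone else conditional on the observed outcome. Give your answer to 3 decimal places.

P(¬H | E) ≈ 0.646

Let H be the event that the sample originates from the suspect. P(H) = 0.049, so P(¬H) = 0.951. With E the 'match' result, P(E|H) = 0.895 and P(E|¬H) = 0.084.
P(E) = 0.895·0.049 + 0.084·0.951 = 0.043855 + 0.079884 = 0.12374.
By Bayes' theorem, P(H|E) = 0.043855 / 0.12374 = 0.354. Hence P(¬H|E) = 1 − 0.354 = 0.646.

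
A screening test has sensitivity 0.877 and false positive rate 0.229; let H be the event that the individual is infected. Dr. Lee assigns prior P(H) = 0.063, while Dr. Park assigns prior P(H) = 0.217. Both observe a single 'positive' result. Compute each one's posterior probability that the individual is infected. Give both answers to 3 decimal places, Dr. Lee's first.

The likelihood ratio for a 'positive' result is 0.877/0.229 = 3.8297.
Dr. Lee: prior odds 0.063/0.937 = 0.067236; posterior odds 0.25749; posterior probability 0.205.
Dr. Park: prior odds 0.217/0.783 = 0.27714; posterior odds 1.0614; posterior probability 0.515.

Dr. Lee: 0.205; Dr. Park: 0.515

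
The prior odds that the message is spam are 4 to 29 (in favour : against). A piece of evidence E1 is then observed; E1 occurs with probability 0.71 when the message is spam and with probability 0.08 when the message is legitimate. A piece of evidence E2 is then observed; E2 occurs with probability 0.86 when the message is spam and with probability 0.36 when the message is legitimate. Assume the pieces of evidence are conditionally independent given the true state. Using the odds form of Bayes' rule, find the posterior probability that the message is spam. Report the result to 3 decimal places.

Prior odds = 4/29 = 0.13793.
Likelihood ratio for E1 = 0.71/0.08 = 8.8750.
Likelihood ratio for E2 = 0.86/0.36 = 2.3889.
Posterior odds = prior odds × LR₁ × LR₂ = 2.9243.
Posterior probability = odds/(1+odds) = 2.9243/3.9243 = 0.745.

Posterior probability ≈ 0.745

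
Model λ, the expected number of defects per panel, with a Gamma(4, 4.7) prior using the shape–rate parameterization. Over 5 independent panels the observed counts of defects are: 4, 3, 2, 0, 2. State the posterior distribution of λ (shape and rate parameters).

Posterior: Gamma(shape=15, rate=9.7)

Total count ∑xᵢ = 11 over n = 5 panels.
Gamma is conjugate to the Poisson likelihood: posterior is Gamma(shape = 4+11 = 15, rate = 4.7+5 = 9.7).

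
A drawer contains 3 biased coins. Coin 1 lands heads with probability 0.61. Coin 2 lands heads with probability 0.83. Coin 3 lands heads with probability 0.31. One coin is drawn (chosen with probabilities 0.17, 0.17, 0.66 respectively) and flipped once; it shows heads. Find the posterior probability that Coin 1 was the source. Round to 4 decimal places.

Tabulate prior·likelihood by source: [1] prior 0.17, lik 0.61, product 0.1037; [2] prior 0.17, lik 0.83, product 0.1411; [3] prior 0.66, lik 0.31, product 0.2046.
Normalizing constant = 0.44940; the posterior for Coin 1 is its product over the sum, 0.1037/0.44940 = 0.2308.

Posterior probability ≈ 0.2308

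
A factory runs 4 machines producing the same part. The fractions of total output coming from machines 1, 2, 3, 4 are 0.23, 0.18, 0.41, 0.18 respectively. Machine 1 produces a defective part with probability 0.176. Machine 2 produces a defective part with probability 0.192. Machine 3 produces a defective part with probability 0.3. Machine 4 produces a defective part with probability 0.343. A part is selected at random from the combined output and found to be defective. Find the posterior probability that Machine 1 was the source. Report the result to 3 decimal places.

Tabulate prior·likelihood by source: [1] prior 0.23, lik 0.176, product 0.04048; [2] prior 0.18, lik 0.192, product 0.03456; [3] prior 0.41, lik 0.3, product 0.1230; [4] prior 0.18, lik 0.343, product 0.06174.
Normalizing constant = 0.25978; the posterior for Machine 1 is its product over the sum, 0.04048/0.25978 = 0.156.

Posterior probability ≈ 0.156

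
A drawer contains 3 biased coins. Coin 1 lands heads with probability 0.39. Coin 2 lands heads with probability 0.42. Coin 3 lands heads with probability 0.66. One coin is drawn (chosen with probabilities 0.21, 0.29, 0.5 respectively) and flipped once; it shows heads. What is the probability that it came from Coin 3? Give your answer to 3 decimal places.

Posterior probability ≈ 0.618

Tabulate prior·likelihood by source: [1] prior 0.21, lik 0.39, product 0.08190; [2] prior 0.29, lik 0.42, product 0.1218; [3] prior 0.5, lik 0.66, product 0.3300.
Normalizing constant = 0.53370; the posterior for Coin 3 is its product over the sum, 0.3300/0.53370 = 0.618.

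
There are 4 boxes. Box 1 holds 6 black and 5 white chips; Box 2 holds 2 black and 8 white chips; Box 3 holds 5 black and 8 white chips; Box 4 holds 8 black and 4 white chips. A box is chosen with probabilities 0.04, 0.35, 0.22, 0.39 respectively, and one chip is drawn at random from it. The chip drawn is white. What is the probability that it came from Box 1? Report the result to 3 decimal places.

Posterior probability ≈ 0.032

Tabulate prior·likelihood by source: [1] prior 0.04, lik 0.4545, product 0.01818; [2] prior 0.35, lik 0.8, product 0.2800; [3] prior 0.22, lik 0.6154, product 0.1354; [4] prior 0.39, lik 0.3333, product 0.1300.
Normalizing constant = 0.56357; the posterior for Box 1 is its product over the sum, 0.01818/0.56357 = 0.032.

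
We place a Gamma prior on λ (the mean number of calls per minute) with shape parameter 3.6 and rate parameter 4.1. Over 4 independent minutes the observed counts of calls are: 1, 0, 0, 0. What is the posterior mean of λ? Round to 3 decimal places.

Total count ∑xᵢ = 1 over n = 4 minutes.
Gamma is conjugate to the Poisson likelihood: posterior is Gamma(shape = 3.6+1 = 4.6, rate = 4.1+4 = 8.1).
Posterior mean = shape/rate = 4.6/8.1 = 0.568.

Posterior mean ≈ 0.568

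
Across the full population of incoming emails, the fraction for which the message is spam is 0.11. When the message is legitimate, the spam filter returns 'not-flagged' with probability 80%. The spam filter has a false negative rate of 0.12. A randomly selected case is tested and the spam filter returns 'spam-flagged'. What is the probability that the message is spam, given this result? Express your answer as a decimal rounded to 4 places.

Write H for 'the message is spam'. Prior odds H:¬H = 0.11/0.89 = 0.12360. For the 'spam-flagged' outcome, the likelihood ratio is 0.88/0.2 = 4.4000.
Posterior odds = 0.12360 × 4.4000 = 0.54382, so P(H|E) = 0.54382/(1+0.54382) = 0.3523.

P(H | E) ≈ 0.3523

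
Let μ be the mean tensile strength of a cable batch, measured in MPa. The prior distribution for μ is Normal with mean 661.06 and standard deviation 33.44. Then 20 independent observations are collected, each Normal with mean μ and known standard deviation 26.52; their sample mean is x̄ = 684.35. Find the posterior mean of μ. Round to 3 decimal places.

Prior precision 1/τ₀² = 1/33.44² = 0.00089427; data precision n/σ² = 20/26.52² = 0.0284369.
Posterior precision = 0.00089427 + 0.0284369 = 0.0293312.
Posterior mean = (0.00089427·661.06 + 0.0284369·684.35) / 0.0293312 = 683.640.

Posterior mean ≈ 683.640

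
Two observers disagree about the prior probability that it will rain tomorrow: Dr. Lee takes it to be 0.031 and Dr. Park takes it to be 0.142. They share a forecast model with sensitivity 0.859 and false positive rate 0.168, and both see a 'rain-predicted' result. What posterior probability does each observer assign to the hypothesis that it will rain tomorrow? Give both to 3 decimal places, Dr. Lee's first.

Dr. Lee: 0.141; Dr. Park: 0.458

P('+'|H) = 0.859, P('+'|¬H) = 0.168.
Dr. Lee: numerator 0.859·0.031 = 0.026629; evidence = 0.026629+0.168·0.969 = 0.18942; posterior = 0.141.
Dr. Park: numerator 0.859·0.142 = 0.12198; evidence = 0.12198+0.168·0.858 = 0.26612; posterior = 0.458.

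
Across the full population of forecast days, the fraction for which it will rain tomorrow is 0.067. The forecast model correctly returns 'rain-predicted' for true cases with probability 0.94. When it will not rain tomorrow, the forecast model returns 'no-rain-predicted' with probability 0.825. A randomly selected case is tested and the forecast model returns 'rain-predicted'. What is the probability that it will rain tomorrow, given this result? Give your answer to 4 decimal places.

P(H | E) ≈ 0.2784

Write H for 'it will rain tomorrow'. Prior odds H:¬H = 0.067/0.933 = 0.071811. For the 'rain-predicted' outcome, the likelihood ratio is 0.94/0.175 = 5.3714.
Posterior odds = 0.071811 × 5.3714 = 0.38573, so P(H|E) = 0.38573/(1+0.38573) = 0.2784.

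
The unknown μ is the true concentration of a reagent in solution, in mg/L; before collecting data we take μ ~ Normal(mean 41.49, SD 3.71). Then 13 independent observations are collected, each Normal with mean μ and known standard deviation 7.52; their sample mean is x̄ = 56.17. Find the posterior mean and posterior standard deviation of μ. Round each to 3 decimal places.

Posterior mean ≈ 52.645; posterior SD ≈ 1.818

With known σ, the Normal prior is conjugate. Weight on the data is w = (n/σ²)/(n/σ² + 1/τ₀²) = 0.229883/(0.229883+0.0726528) = 0.75985.
Posterior mean = w·x̄ + (1−w)·μ₀ = 0.75985·56.17 + 0.24015·41.49 = 52.645. Posterior variance = 1/(0.229883+0.0726528) = 3.30539, so SD = 1.818.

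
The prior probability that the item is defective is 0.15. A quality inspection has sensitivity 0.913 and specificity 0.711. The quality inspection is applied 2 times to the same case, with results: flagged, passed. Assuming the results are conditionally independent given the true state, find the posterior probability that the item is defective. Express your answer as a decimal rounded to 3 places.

With H the event that the item is defective, the joint likelihood of the observed sequence is P(data|H) = 0.913·0.087 = 0.079431 and P(data|¬H) = 0.289·0.711 = 0.20548.
Bayes: P(H|data) = 0.15·0.079431 / (0.15·0.079431 + 0.85·0.20548) = 0.011915/0.18657 = 0.0639.

Posterior P(H) ≈ 0.064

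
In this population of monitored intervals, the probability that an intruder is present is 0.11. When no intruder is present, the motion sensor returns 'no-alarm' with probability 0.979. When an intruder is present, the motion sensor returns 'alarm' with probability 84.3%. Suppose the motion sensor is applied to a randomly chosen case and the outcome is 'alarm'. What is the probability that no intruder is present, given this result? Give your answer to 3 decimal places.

P(¬H | E) ≈ 0.168

Write H for 'an intruder is present'. Prior odds H:¬H = 0.11/0.89 = 0.12360. For the 'alarm' outcome, the likelihood ratio is 0.843/0.021 = 40.143.
Posterior odds = 0.12360 × 40.143 = 4.9615, so P(H|E) = 4.9615/(1+4.9615) = 0.832. Then P(¬H|E) = 1 − 0.832 = 0.168.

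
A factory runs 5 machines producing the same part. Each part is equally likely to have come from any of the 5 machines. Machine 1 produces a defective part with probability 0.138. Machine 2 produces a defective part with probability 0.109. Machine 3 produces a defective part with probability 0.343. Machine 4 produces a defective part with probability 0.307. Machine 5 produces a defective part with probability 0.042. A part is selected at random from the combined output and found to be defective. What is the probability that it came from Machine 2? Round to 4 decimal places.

Posterior probability ≈ 0.1161

P(defective|M1) = 0.138; P(defective|M2) = 0.109; P(defective|M3) = 0.343; P(defective|M4) = 0.307; P(defective|M5) = 0.042.
Prior × likelihood for each source: 0.2·0.138=0.02760, 0.2·0.109=0.02180, 0.2·0.343=0.06860, 0.2·0.307=0.06140, 0.2·0.042=0.008400. Summing gives P(defective) = 0.18780.
P(Machine 2 | defective) = 0.02180 / 0.18780 = 0.1161.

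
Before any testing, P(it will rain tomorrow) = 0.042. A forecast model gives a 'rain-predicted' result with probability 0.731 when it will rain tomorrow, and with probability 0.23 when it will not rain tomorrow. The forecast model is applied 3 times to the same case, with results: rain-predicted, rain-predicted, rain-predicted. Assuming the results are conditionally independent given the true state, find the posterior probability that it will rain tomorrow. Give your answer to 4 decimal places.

Posterior P(H) ≈ 0.5846

With H the event that it will rain tomorrow, the joint likelihood of the observed sequence is P(data|H) = 0.731·0.731·0.731 = 0.39062 and P(data|¬H) = 0.23·0.23·0.23 = 0.012167.
Bayes: P(H|data) = 0.042·0.39062 / (0.042·0.39062 + 0.958·0.012167) = 0.016406/0.028062 = 0.5846.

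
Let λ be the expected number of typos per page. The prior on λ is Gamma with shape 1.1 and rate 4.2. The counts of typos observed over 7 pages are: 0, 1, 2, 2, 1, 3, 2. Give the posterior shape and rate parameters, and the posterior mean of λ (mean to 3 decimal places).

The Poisson likelihood adds the total count to the shape and the number of exposure periods to the rate. Here ∑xᵢ = 11 and n = 7, so shape 1.1→12.1 and rate 4.2→11.2.
E[λ | data] = 12.1/11.2 = 1.080.

Posterior: Gamma(shape=12.1, rate=11.2); mean ≈ 1.080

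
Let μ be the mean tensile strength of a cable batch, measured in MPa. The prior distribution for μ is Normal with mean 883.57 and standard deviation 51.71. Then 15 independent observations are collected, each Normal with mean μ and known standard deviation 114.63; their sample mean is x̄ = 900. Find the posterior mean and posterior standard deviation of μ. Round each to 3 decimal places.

Posterior mean ≈ 895.946; posterior SD ≈ 25.687

With known σ, the Normal prior is conjugate. Weight on the data is w = (n/σ²)/(n/σ² + 1/τ₀²) = 0.00114155/(0.00114155+0.00037398) = 0.75323.
Posterior mean = w·x̄ + (1−w)·μ₀ = 0.75323·900 + 0.24677·883.57 = 895.946. Posterior variance = 1/(0.00114155+0.00037398) = 659.835, so SD = 25.687.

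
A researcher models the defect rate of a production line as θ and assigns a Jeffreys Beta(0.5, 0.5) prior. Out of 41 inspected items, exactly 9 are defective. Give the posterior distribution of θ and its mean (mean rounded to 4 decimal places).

The binomial likelihood is conjugate to the Beta prior: with 9 successes and 32 failures, the posterior is Beta(0.5+9, 0.5+32) = Beta(9.5, 32.5).
E[θ | data] = 9.5/(9.5+32.5) = 0.2262.

Posterior: Beta(9.5, 32.5); mean ≈ 0.2262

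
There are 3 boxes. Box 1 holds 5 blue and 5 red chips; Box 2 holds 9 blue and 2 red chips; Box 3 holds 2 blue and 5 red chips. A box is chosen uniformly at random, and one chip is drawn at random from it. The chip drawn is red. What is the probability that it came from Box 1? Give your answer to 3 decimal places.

Tabulate prior·likelihood by source: [1] prior 0.333333, lik 0.5, product 0.1667; [2] prior 0.333333, lik 0.1818, product 0.06061; [3] prior 0.333333, lik 0.7143, product 0.2381.
Normalizing constant = 0.46537; the posterior for Box 1 is its product over the sum, 0.1667/0.46537 = 0.358.

Posterior probability ≈ 0.358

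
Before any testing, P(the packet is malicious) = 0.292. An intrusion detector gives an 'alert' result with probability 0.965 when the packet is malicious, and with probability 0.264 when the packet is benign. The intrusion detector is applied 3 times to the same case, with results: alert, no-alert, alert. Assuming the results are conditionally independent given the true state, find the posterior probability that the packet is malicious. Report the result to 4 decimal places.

Let H be the event that the packet is malicious; start with P(H) = 0.292. P('alert'|H) = 0.965, P('alert'|¬H) = 0.264.
Update on result 1 ('alert'): P(H) ← 0.965·0.2920 / (0.965·0.2920 + 0.264·0.7080) = 0.28178/0.46869 = 0.6012.
Update on result 2 ('no-alert'): P(H) ← 0.035·0.6012 / (0.035·0.6012 + 0.736·0.3988) = 0.021042/0.31456 = 0.0669.
Update on result 3 ('alert'): P(H) ← 0.965·0.0669 / (0.965·0.0669 + 0.264·0.9331) = 0.064554/0.31089 = 0.2076.

Posterior P(H) ≈ 0.2076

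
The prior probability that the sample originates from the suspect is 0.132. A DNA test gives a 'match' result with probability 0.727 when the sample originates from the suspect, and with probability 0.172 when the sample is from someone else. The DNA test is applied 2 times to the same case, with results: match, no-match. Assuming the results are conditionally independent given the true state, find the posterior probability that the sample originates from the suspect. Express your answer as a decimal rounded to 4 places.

Let H be the event that the sample originates from the suspect; start with P(H) = 0.132. P('match'|H) = 0.727, P('match'|¬H) = 0.172.
Update on result 1 ('match'): P(H) ← 0.727·0.1320 / (0.727·0.1320 + 0.172·0.8680) = 0.095964/0.24526 = 0.3913.
Update on result 2 ('no-match'): P(H) ← 0.273·0.3913 / (0.273·0.3913 + 0.828·0.6087) = 0.10682/0.61084 = 0.1749.

Posterior P(H) ≈ 0.1749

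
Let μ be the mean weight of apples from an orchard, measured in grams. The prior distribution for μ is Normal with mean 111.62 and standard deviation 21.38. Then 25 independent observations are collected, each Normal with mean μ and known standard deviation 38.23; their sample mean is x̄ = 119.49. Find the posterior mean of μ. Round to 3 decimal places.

Prior precision 1/τ₀² = 1/21.38² = 0.00218768; data precision n/σ² = 25/38.23² = 0.0171053.
Posterior precision = 0.00218768 + 0.0171053 = 0.0192930.
Posterior mean = (0.00218768·111.62 + 0.0171053·119.49) / 0.0192930 = 118.598.

Posterior mean ≈ 118.598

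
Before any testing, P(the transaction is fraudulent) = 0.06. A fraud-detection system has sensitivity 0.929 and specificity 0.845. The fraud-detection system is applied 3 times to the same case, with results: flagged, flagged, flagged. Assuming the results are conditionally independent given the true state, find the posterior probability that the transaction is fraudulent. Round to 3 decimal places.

Posterior P(H) ≈ 0.932

With H the event that the transaction is fraudulent, the joint likelihood of the observed sequence is P(data|H) = 0.929·0.929·0.929 = 0.80177 and P(data|¬H) = 0.155·0.155·0.155 = 0.0037239.
Bayes: P(H|data) = 0.06·0.80177 / (0.06·0.80177 + 0.94·0.0037239) = 0.048106/0.051606 = 0.9322.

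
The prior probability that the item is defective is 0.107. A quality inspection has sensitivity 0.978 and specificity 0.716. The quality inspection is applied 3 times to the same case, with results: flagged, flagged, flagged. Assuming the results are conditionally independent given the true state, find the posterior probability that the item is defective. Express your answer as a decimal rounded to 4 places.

With H the event that the item is defective, the joint likelihood of the observed sequence is P(data|H) = 0.978·0.978·0.978 = 0.93544 and P(data|¬H) = 0.284·0.284·0.284 = 0.022906.
Bayes: P(H|data) = 0.107·0.93544 / (0.107·0.93544 + 0.893·0.022906) = 0.10009/0.12055 = 0.8303.

Posterior P(H) ≈ 0.8303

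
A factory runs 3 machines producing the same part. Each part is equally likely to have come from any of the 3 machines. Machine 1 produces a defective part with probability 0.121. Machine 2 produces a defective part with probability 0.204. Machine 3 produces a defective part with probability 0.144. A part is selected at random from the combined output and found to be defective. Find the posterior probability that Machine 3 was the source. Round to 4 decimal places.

Posterior probability ≈ 0.3070

P(defective|M1) = 0.121; P(defective|M2) = 0.204; P(defective|M3) = 0.144.
Prior × likelihood for each source: 0.333333·0.121=0.04033, 0.333333·0.204=0.06800, 0.333333·0.144=0.04800. Summing gives P(defective) = 0.15633.
P(Machine 3 | defective) = 0.04800 / 0.15633 = 0.3070.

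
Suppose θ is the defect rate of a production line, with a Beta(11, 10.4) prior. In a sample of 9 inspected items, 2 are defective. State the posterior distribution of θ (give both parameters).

Observing 2 successes and 7 failures updates Beta(11, 10.4) by adding the success and failure counts to the two shape parameters: α = 11+2 = 13, β = 10.4+7 = 17.4.

Posterior: Beta(13, 17.4)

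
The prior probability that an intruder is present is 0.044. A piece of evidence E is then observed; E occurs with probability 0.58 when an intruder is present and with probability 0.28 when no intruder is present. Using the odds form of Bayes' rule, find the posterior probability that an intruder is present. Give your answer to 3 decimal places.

Posterior probability ≈ 0.087

Prior odds = 0.044/(1−0.044) = 0.046025. In log-odds, ln(0.046025) = -3.0786.
Add log likelihood ratio: ln(2.0714) = 0.72824.
Posterior log-odds = -2.3503, so posterior odds = exp(-2.3503) = 0.095338. Converting, P(H|E) = 0.095338/1.0953 = 0.087.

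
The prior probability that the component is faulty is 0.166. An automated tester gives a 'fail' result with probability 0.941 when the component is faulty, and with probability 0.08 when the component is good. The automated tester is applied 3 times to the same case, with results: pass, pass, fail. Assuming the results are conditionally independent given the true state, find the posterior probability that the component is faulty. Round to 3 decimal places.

Posterior P(H) ≈ 0.010

With H the event that the component is faulty, the joint likelihood of the observed sequence is P(data|H) = 0.059·0.059·0.941 = 0.0032756 and P(data|¬H) = 0.92·0.92·0.08 = 0.067712.
Bayes: P(H|data) = 0.166·0.0032756 / (0.166·0.0032756 + 0.834·0.067712) = 0.00054375/0.057016 = 0.0095.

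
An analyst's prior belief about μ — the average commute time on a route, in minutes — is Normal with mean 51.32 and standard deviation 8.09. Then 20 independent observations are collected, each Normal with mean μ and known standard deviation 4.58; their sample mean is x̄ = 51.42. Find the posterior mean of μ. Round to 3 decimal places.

With known σ, the Normal prior is conjugate. Weight on the data is w = (n/σ²)/(n/σ² + 1/τ₀²) = 0.953452/(0.953452+0.0152793) = 0.98423.
Posterior mean = w·x̄ + (1−w)·μ₀ = 0.98423·51.42 + 0.015772·51.32 = 51.418.

Posterior mean ≈ 51.418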